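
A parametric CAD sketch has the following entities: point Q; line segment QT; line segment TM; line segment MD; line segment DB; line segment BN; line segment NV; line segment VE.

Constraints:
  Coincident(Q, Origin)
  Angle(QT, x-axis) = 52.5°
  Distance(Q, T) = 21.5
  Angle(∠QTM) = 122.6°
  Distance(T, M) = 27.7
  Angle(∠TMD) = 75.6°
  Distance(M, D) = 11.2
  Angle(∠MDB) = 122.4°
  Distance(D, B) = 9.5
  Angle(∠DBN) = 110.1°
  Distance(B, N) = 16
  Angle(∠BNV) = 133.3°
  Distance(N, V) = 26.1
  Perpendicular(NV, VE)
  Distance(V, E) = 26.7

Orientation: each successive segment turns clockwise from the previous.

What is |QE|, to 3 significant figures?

61.6

Q is at the origin; QT runs at 52.5° with length 21.5, so T = (13.1, 17.1). ∠QTM = 122.6° gives TM at -4.90° from the x-axis; with |TM| = 27.7, M = (40.7, 14.7). ∠TMD = 75.6° gives MD at -109° from the x-axis; with |MD| = 11.2, D = (37.0, 4.12). ∠MDB = 122.4° gives DB at -167° from the x-axis; with |DB| = 9.5, B = (27.7, 1.97). ∠DBN = 110.1° gives BN at 123° from the x-axis; with |BN| = 16.0, N = (19.0, 15.4). ∠BNV = 133.3° gives NV at 76.5° from the x-axis; with |NV| = 26.1, V = (25.1, 40.7). NV ⟂ VE, so VE runs at -13.5°; with |VE| = 26.7, E = (51.0, 34.5). Then |QE| = |E − Q| = 61.6.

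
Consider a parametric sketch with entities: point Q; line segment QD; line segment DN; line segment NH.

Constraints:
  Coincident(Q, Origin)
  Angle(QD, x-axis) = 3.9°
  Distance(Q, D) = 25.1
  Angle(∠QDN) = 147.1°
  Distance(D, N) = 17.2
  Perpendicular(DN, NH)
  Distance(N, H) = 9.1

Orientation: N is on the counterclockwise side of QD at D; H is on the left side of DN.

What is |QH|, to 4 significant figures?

38.54

Q is at the origin; QD runs at 3.9° with length 25.1, so D = 25.1·(cos 3.9°, sin 3.9°) = (25.04, 1.707). ∠QDN = 147.1°, so DN runs at 3.9° + (180° − 147.1°) = 36.80° from the x-axis; with |DN| = 17.2, N = D + 17.2·(cos 36.80°, sin 36.80°) = (38.81, 12.01). DN ⟂ NH; with |NH| = 9.1 on the left of DN, H = N + 9.1·(-0.5990, 0.8007) = (33.36, 19.30). Then |QH| = |H − Q| = 38.54.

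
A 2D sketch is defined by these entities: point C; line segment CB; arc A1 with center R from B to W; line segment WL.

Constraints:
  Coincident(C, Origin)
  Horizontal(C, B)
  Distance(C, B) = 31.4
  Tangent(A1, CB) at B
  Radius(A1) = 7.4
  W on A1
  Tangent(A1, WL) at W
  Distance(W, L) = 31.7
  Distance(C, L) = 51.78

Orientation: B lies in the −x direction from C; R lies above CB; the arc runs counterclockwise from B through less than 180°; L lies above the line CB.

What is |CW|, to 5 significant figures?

26.051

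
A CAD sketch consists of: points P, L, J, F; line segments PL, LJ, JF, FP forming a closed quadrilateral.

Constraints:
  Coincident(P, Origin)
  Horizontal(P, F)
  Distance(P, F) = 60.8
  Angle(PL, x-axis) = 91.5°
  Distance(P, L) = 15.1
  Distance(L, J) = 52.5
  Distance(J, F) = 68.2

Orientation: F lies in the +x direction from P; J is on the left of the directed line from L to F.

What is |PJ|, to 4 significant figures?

65.61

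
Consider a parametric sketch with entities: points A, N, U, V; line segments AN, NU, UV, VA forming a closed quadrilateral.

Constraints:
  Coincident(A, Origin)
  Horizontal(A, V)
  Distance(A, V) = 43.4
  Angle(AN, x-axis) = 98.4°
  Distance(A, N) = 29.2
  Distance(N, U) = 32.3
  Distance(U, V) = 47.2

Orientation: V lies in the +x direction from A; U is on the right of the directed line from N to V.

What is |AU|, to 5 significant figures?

5.0132

A is at the origin; A and V share the same y with |AV| = 43.4 and V in +x, so V = (43.4, 0). AN runs at 98.4° with |AN| = 29.2, so N = (-4.2656, 28.887). U is determined by |NU| = 32.3 and |UV| = 47.2 together: it lies at the intersection of circle(N, 32.3) and circle(V, 47.2). With |NV| = 55.736, the foot of the radical line on NV is 17.241 from N and the perpendicular offset is √(32.3² − 17.241²) = 27.314. Taking the right-of-NV solution: U = (-3.6768, -3.4079).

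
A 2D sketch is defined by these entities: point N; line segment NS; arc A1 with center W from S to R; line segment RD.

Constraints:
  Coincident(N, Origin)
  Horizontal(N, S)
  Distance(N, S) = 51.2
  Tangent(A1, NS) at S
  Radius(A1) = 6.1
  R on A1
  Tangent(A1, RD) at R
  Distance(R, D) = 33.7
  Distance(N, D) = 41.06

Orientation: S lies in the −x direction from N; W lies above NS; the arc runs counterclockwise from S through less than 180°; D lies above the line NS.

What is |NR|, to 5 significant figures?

46.218

Checks: |NS| = 51.20 ✓; |WS| = 6.100 ✓; |WR| = 6.100 ✓; ∠(WR, RD) = 90.00° ✓; |RD| = 33.70 ✓; |ND| = 41.06 ✓.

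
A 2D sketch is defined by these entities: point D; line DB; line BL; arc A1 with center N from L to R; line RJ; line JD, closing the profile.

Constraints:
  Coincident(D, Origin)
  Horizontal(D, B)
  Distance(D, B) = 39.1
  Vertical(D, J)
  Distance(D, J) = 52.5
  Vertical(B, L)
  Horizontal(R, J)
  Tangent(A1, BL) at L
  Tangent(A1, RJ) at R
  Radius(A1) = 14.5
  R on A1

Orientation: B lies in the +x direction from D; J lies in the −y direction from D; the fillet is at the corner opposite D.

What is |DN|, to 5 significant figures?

45.268

D is at the origin; DB is horizontal with |DB| = 39.1 and B on the +x side, so B = (39.100, 0.0000). D and J share the same x with |DJ| = 52.5 and J on the −y side, so J = (0.0000, -52.500). The virtual corner opposite D is at (39.100, -52.500). The tangent condition forces NL to be normal to BL and tangency of A1 to RJ means the radius NR is perpendicular to RJ, with radius 14.5, so the center N sits 14.5 in from both sides at N = (24.600, -38.000). Then |DN| = |N − D| = 45.268.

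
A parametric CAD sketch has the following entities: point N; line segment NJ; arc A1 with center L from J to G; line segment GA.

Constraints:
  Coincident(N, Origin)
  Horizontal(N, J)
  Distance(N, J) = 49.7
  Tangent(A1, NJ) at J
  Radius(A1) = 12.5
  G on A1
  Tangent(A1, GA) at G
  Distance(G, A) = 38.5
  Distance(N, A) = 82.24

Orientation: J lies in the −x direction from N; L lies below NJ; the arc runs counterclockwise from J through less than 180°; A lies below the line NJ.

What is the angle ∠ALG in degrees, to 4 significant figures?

72.01°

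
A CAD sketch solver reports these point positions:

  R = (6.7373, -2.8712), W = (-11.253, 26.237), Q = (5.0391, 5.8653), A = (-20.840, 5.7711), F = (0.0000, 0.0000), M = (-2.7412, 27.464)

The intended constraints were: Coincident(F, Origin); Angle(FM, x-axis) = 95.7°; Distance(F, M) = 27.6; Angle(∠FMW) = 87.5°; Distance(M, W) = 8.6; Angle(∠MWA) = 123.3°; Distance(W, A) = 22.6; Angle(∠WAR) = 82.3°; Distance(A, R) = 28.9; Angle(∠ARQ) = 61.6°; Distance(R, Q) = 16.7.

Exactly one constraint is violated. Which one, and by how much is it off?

Distance(R, Q) = 16.7 — off by 7.80.

F = (0.00, 0.00) ✓; FM at 95.70° ✓; |FM| = 27.60 ✓; ∠FMW = 87.50° ✓; |MW| = 8.600 ✓; ∠MWA = 123.3° ✓; |WA| = 22.60 ✓; ∠WAR = 82.30° ✓; |AR| = 28.90 ✓; ∠ARQ = 61.60° ✓; |RQ| = 8.900 ✗.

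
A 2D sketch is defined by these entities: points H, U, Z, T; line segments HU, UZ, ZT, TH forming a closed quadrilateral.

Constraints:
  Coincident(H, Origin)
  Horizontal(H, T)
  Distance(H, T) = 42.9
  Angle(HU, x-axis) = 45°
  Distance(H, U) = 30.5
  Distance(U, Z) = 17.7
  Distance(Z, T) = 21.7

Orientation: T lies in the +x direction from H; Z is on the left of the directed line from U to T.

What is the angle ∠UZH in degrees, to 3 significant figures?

29.1°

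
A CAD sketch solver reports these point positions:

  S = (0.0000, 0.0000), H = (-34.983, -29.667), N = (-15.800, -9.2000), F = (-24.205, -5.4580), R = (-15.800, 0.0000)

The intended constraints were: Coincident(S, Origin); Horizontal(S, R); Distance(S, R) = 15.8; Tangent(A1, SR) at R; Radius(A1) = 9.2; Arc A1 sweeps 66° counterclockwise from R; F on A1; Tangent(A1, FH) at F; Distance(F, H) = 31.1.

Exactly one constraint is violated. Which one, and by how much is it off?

Distance(F, H) = 31.1 — off by 4.60.

S = (0.00, 0.00) ✓; S.y = 0.00, R.y = 0.00 ✓; |SR| = 15.80 ✓; ∠(NR, RS) = 90.00° ✓; |NR| = 9.200 ✓; bearing(N→F) − bearing(N→R) = 66.00° ✓; |NF| = 9.200 ✓; ∠(NF, FH) = 90.00° ✓; |FH| = 26.50 ✗.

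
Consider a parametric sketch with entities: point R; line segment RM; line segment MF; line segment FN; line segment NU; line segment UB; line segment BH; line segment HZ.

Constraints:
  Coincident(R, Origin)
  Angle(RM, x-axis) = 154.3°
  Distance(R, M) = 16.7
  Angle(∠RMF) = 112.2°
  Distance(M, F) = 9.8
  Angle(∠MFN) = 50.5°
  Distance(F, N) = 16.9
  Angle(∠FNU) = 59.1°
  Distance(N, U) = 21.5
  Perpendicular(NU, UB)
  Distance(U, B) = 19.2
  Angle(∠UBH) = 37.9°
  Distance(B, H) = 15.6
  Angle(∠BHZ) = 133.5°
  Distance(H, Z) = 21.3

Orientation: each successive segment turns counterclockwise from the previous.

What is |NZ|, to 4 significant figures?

20.71

R is at the origin; RM runs at 154.3° with length 16.7, so M = (-15.05, 7.242). ∠RMF = 112.2° gives MF at -137.9° from the x-axis; with |MF| = 9.8, F = (-22.32, 0.6719). ∠MFN = 50.5° gives FN at -8.400° from the x-axis; with |FN| = 16.9, N = (-5.601, -1.797). ∠FNU = 59.1° gives NU at 112.5° from the x-axis; with |NU| = 21.5, U = (-13.83, 18.07). NU ⟂ UB, so UB runs at -157.5°; with |UB| = 19.2, B = (-31.57, 10.72). ∠UBH = 37.9° gives BH at -15.40° from the x-axis; with |BH| = 15.6, H = (-16.53, 6.576). ∠BHZ = 133.5° gives HZ at 31.10° from the x-axis; with |HZ| = 21.3, Z = (1.712, 17.58). Then |NZ| = |Z − N| = 20.71.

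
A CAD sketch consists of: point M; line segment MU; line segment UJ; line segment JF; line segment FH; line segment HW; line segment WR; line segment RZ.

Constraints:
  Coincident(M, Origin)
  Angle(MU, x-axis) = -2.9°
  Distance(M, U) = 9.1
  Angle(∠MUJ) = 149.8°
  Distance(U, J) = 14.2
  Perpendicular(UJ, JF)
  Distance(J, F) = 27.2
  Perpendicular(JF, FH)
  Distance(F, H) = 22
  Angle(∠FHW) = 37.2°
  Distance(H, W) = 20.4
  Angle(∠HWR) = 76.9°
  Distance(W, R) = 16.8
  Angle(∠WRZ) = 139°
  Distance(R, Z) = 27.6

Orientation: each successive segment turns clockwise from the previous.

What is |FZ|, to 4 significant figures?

30.21

M is at the origin; MU runs at -2.9° with length 9.1, so U = (9.088, -0.4604). ∠MUJ = 149.8° gives UJ at -33.10° from the x-axis; with |UJ| = 14.2, J = (20.98, -8.215). UJ ⟂ JF, so JF runs at -123.1°; with |JF| = 27.2, F = (6.130, -31.00). The perpendicularity gives FH at right angles to JF, so FH runs at 146.9°; with |FH| = 22.0, H = (-12.30, -18.99). ∠FHW = 37.2° gives HW at 4.100° from the x-axis; with |HW| = 20.4, W = (8.048, -17.53). ∠HWR = 76.9° gives WR at -99.00° from the x-axis; with |WR| = 16.8, R = (5.420, -34.12). ∠WRZ = 139.0° gives RZ at -140.0° from the x-axis; with |RZ| = 27.6, Z = (-15.72, -51.86). Then |FZ| = |Z − F| = 30.21.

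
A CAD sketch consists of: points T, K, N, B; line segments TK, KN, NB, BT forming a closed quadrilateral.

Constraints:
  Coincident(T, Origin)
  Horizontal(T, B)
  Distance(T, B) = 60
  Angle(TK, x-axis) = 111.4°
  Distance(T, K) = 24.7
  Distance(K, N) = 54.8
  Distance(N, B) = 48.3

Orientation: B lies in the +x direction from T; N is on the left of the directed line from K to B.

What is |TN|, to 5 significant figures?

60.802

Checks: |KN| = 54.80 ✓; |NB| = 48.30 ✓.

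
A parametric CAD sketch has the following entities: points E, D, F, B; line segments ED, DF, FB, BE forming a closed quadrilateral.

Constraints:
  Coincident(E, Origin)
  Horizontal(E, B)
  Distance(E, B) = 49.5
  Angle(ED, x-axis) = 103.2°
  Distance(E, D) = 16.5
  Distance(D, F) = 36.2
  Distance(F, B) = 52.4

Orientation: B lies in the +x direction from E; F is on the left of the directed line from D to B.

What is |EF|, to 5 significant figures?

47.743

E is at the origin; E and B share the same y with |EB| = 49.5 and B in +x, so B = (49.5, 0). ED runs at 103.2° with |ED| = 16.5, so D = (-3.7678, 16.064). F is determined by |DF| = 36.2 and |FB| = 52.4 together: it lies at the intersection of circle(D, 36.2) and circle(B, 52.4). With |DB| = 55.637, the foot of the radical line on DB is 14.920 from D and the perpendicular offset is √(36.2² − 14.920²) = 32.982. Taking the left-of-DB solution: F = (20.040, 43.334).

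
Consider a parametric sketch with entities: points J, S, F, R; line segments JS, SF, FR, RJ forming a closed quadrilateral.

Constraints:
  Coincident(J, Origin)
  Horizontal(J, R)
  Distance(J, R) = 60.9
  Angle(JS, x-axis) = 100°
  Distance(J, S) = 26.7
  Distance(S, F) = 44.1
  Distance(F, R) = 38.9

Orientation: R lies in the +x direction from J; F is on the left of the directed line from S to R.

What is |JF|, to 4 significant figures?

50.62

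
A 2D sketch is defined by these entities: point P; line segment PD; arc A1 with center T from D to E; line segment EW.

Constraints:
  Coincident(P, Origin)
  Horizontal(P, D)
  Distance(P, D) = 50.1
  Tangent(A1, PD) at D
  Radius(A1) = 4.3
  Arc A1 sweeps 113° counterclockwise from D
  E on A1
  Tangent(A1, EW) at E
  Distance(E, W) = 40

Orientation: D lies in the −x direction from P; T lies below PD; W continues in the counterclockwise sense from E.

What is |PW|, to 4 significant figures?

57.52

P is at the origin; P and D share the same y with |PD| = 50.1 and D on the −x side, so D = (-50.10, 0.000). Since A1 is tangent to PD there, TD ⟂ PD, so T = D + (0, -4.3) = (-50.10, -4.300). On A1, D sits at bearing 90° from T; a 113° counterclockwise sweep puts E at bearing 203°, so E = T + 4.3·(cos 203°, sin 203°) = (-54.06, -5.980). The tangent condition forces TE to be normal to EW, so EW runs along (−sin 203°, cos 203°); with |EW| = 40.0, W = (-38.43, -42.80). Then |PW| = |W − P| = 57.52.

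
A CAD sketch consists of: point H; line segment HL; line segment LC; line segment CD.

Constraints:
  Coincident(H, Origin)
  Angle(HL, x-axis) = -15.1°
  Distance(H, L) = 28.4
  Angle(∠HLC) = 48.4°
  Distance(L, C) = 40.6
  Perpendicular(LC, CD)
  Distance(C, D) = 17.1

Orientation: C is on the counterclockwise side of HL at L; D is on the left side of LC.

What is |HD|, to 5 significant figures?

22.135

H is at the origin; HL runs at -15.1° with length 28.4, so L = 28.4·(cos -15.1°, sin -15.1°) = (27.419, -7.3983). ∠HLC = 48.4°, so LC runs at -15.1° + (180° − 48.4°) = 116.50° from the x-axis; with |LC| = 40.6, C = L + 40.6·(cos 116.50°, sin 116.50°) = (9.3038, 28.936). The perpendicularity gives CD at right angles to LC; with |CD| = 17.1 on the left of LC, D = C + 17.1·(-0.89493, -0.44620) = (-5.9996, 21.306). Then |HD| = |D − H| = 22.135.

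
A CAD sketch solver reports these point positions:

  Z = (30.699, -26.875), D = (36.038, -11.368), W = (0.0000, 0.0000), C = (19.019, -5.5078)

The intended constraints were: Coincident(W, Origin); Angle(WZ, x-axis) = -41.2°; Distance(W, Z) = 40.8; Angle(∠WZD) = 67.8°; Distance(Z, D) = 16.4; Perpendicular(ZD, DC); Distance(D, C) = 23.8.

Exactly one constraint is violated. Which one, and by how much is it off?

Distance(D, C) = 23.8 — off by 5.80.

W = (0.00, 0.00) ✓; WZ at -41.20° ✓; |WZ| = 40.80 ✓; ∠WZD = 67.80° ✓; |ZD| = 16.40 ✓; ∠(ZD, DC) = 90.00° ✓; |DC| = 18.00 ✗.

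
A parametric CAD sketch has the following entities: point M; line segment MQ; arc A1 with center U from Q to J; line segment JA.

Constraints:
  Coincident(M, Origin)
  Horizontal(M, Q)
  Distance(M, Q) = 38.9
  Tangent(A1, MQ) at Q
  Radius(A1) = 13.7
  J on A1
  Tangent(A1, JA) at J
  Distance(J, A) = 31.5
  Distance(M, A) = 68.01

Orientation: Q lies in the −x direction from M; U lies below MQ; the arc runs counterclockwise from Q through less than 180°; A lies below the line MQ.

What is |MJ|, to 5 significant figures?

54.613

Checks: ∠(UQ, QM) = 90.00° ✓; |UQ| = 13.70 ✓; |UJ| = 13.70 ✓; ∠(UJ, JA) = 90.00° ✓; |JA| = 31.50 ✓; |MA| = 68.01 ✓.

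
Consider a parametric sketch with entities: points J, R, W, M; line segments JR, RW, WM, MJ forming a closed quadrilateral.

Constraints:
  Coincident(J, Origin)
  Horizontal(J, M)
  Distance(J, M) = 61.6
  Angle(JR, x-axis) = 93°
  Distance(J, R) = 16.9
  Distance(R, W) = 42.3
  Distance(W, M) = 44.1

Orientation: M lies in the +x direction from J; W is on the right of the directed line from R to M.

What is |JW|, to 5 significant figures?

28.783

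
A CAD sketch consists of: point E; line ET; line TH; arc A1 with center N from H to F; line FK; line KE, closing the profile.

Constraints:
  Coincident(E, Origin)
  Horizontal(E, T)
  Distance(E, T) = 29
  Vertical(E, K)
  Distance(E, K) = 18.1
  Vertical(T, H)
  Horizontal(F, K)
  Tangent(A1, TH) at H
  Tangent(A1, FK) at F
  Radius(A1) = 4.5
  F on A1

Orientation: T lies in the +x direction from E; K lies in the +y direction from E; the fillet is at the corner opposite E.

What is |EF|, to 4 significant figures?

30.46

The virtual corner opposite E is at (29.00, 18.10). The tangent condition forces NH to be normal to TH and A1 meets FK tangentially, so NF is at right angles to FK, with radius 4.5, so the center N sits 4.5 in from both sides at N = (24.50, 13.60). That places the tangent points at H = (29.00, 13.60) on TH and F = (24.50, 18.10) on FK. Then |EF| = |F − E| = 30.46.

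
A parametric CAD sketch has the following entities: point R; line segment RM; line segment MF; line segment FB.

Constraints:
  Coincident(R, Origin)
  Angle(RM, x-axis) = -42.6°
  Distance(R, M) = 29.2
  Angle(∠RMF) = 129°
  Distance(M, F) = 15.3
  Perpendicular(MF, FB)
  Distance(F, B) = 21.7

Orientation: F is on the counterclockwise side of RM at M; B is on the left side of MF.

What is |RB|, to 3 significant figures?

33.7

∠RMF = 129.0°, so MF runs at -42.6° + (180° − 129.0°) = 8.40° from the x-axis; with |MF| = 15.3, F = M + 15.3·(cos 8.40°, sin 8.40°) = (36.6, -17.5). MF is perpendicular to FB; with |FB| = 21.7 on the left of MF, B = F + 21.7·(-0.146, 0.989) = (33.5, 3.94). Then |RB| = |B − R| = 33.7.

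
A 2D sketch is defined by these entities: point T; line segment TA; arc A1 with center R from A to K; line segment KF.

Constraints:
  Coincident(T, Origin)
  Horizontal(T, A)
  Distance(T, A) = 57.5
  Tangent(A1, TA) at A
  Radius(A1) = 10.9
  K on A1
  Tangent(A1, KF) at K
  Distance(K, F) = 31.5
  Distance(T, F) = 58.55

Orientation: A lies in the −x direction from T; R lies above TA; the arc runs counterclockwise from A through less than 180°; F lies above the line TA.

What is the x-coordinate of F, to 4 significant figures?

-42.25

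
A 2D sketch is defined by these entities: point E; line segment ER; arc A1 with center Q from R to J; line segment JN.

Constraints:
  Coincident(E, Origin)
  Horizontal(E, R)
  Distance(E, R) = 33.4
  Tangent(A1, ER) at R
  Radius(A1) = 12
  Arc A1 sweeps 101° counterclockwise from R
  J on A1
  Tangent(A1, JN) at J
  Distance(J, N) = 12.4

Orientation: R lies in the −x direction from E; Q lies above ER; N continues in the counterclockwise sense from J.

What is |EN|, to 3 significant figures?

35.7

On A1, R sits at bearing -90° from Q; a 101° counterclockwise sweep puts J at bearing 11°, so J = Q + 12.0·(cos 11°, sin 11°) = (-21.6, 14.3). Tangency of A1 to JN means the radius QJ is perpendicular to JN, so JN runs along (−sin 11°, cos 11°); with |JN| = 12.4, N = (-24.0, 26.5). Then |EN| = |N − E| = 35.7.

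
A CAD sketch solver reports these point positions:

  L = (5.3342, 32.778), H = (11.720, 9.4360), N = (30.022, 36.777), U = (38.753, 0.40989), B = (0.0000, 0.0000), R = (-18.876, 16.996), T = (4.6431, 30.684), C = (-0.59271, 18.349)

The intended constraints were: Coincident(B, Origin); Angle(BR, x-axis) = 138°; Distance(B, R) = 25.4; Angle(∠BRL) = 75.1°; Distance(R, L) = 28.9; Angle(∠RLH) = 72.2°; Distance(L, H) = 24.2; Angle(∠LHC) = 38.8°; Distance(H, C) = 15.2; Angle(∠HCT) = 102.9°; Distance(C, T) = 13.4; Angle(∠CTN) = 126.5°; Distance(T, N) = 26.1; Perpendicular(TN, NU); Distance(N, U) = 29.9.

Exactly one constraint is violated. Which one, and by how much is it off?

Distance(N, U) = 29.9 — off by 7.50.

B = (0.00, 0.00) ✓; BR at 138.0° ✓; |BR| = 25.40 ✓; ∠BRL = 75.10° ✓; |RL| = 28.90 ✓; ∠RLH = 72.20° ✓; |LH| = 24.20 ✓; ∠LHC = 38.80° ✓; |HC| = 15.20 ✓; ∠HCT = 102.9° ✓; |CT| = 13.40 ✓; ∠CTN = 126.5° ✓; |TN| = 26.10 ✓; ∠(TN, NU) = 90.00° ✓; |NU| = 37.40 ✗.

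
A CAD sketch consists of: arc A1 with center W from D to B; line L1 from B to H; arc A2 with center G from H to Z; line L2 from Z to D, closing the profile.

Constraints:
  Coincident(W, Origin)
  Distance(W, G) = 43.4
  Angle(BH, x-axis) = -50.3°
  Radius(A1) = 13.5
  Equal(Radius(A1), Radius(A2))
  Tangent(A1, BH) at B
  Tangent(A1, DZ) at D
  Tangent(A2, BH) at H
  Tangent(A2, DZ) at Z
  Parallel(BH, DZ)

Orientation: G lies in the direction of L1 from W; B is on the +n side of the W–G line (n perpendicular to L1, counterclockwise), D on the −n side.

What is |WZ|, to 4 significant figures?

45.45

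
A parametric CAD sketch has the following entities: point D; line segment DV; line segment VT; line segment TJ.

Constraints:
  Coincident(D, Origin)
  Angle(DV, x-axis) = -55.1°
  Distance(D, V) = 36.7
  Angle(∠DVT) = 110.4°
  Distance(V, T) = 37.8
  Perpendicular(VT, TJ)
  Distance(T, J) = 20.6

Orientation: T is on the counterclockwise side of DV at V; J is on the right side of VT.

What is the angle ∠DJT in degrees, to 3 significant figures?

42.6°

∠DVT = 110.4°, so VT runs at -55.1° + (180° − 110.4°) = 14.5° from the x-axis; with |VT| = 37.8, T = V + 37.8·(cos 14.5°, sin 14.5°) = (57.6, -20.6). The perpendicularity gives TJ at right angles to VT; with |TJ| = 20.6 on the right of VT, J = T + 20.6·(0.250, -0.968) = (62.8, -40.6). Then cos ∠DJT = JD·JT / (|JD||JT|), giving 42.6°.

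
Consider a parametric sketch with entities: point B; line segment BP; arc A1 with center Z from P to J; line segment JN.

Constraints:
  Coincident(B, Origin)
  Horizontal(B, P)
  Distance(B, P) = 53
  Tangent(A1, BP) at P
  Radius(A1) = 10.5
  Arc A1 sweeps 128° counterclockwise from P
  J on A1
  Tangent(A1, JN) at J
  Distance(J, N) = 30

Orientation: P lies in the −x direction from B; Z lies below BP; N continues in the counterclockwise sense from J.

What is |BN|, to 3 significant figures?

59.0

On A1, P sits at bearing 90° from Z; a 128° counterclockwise sweep puts J at bearing 218°, so J = Z + 10.5·(cos 218°, sin 218°) = (-61.3, -17.0). The tangent condition forces ZJ to be normal to JN, so JN runs along (−sin 218°, cos 218°); with |JN| = 30.0, N = (-42.8, -40.6). Then |BN| = |N − B| = 59.0.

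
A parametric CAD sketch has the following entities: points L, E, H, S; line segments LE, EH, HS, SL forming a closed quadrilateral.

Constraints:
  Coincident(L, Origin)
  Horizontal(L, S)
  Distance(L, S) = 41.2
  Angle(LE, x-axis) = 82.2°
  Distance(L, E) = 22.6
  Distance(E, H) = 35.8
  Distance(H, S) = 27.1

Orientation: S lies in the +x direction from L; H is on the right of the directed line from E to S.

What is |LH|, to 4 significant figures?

19.63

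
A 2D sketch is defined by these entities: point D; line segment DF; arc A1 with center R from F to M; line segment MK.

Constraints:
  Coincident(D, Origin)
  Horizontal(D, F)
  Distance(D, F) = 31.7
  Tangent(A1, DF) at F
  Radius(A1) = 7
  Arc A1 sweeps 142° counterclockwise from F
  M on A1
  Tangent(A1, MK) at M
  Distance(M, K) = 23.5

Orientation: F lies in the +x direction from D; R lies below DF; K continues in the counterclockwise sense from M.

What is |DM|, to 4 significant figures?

30.11

D is at the origin; D and F share the same y with |DF| = 31.7 and F on the +x side, so F = (31.70, 0.000). A1 meets DF tangentially, so RF is at right angles to DF, so R = F + (0, -7) = (31.70, -7.000). On A1, F sits at bearing 90° from R; a 142° counterclockwise sweep puts M at bearing 232°, so M = R + 7.0·(cos 232°, sin 232°) = (27.39, -12.52). Then |DM| = |M − D| = 30.11.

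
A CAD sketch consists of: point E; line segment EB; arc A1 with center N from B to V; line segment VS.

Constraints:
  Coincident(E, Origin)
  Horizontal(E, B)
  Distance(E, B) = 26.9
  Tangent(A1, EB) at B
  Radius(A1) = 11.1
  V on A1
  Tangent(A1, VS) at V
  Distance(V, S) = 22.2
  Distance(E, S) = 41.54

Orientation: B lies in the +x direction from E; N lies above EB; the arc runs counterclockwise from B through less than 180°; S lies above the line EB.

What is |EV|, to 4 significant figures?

39.88

Checks: |NV| = 11.10 ✓; ∠(NV, VS) = 90.00° ✓; |VS| = 22.20 ✓; |ES| = 41.54 ✓.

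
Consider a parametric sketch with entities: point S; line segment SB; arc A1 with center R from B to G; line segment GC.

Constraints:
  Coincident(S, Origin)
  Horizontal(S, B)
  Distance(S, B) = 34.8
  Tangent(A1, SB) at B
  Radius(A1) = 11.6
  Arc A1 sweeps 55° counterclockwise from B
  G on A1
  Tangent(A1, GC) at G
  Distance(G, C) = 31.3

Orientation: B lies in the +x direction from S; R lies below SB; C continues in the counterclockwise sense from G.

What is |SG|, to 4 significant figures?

25.78

S is at the origin; SB is horizontal with |SB| = 34.8 and B on the +x side, so B = (34.80, 0.000). Tangency of A1 to SB means the radius RB is perpendicular to SB, so R = B + (0, -11.6) = (34.80, -11.60). On A1, B sits at bearing 90° from R; a 55° counterclockwise sweep puts G at bearing 145°, so G = R + 11.6·(cos 145°, sin 145°) = (25.30, -4.947). Then |SG| = |G − S| = 25.78.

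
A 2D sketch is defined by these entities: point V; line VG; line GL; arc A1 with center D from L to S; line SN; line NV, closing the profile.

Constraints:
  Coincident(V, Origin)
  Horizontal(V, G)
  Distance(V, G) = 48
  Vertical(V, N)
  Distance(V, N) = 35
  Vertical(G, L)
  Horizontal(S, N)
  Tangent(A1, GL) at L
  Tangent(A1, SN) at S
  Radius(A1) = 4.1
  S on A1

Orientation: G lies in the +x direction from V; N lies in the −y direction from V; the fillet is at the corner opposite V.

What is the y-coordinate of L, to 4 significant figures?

-30.90

V is at the origin; VG is horizontal with |VG| = 48.0 and G on the +x side, so G = (48.00, 0.000). VN is vertical with |VN| = 35.0 and N on the −y side, so N = (0.000, -35.00). The virtual corner opposite V is at (48.00, -35.00). Tangency of A1 to GL means the radius DL is perpendicular to GL and A1 meets SN tangentially, so DS is at right angles to SN, with radius 4.1, so the center D sits 4.1 in from both sides at D = (43.90, -30.90). That places the tangent points at L = (48.00, -30.90) on GL and S = (43.90, -35.00) on SN. So L.y = -30.90.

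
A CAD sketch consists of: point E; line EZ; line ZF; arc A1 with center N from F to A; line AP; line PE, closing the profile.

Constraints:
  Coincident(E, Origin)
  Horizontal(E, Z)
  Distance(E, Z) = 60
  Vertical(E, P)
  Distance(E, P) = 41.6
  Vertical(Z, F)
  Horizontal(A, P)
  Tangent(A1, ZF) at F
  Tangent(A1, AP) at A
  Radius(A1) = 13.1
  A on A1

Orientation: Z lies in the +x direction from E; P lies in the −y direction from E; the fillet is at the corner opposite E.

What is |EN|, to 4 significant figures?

54.88

E is at the origin; E and Z share the same y with |EZ| = 60.0 and Z on the +x side, so Z = (60.00, 0.000). EP is vertical with |EP| = 41.6 and P on the −y side, so P = (0.000, -41.60). The virtual corner opposite E is at (60.00, -41.60). Tangency of A1 to ZF means the radius NF is perpendicular to ZF and the tangent condition forces NA to be normal to AP, with radius 13.1, so the center N sits 13.1 in from both sides at N = (46.90, -28.50). Then |EN| = |N − E| = 54.88.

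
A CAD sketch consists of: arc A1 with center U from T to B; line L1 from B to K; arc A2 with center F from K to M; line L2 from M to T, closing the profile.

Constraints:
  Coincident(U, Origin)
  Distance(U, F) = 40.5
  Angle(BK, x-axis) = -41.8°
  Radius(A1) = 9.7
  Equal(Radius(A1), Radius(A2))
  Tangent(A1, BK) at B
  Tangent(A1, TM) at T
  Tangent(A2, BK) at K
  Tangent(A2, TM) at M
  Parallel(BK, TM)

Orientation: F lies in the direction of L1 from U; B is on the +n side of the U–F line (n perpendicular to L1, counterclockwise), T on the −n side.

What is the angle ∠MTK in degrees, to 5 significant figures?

25.595°

The slot axis is L1's direction at -41.8°, so u = (cos -41.8°, sin -41.8°) = (0.74548, -0.66653) and n = (−sin -41.8°, cos -41.8°) = (0.66653, 0.74548). U is at the origin and F lies 40.5 along u from U, so F = 40.5·u = (30.192, -26.995). Tangency of A1 to both parallel lines with radius 9.7 puts B and T at U ± 9.7·n: B = (6.4654, 7.2311), T = (-6.4654, -7.2311). Equal radii place K and M the same way about F: K = F + 9.7·n = (36.657, -19.763), M = F − 9.7·n = (23.726, -34.226). Then cos ∠MTK = TM·TK / (|TM||TK|), giving 25.595°.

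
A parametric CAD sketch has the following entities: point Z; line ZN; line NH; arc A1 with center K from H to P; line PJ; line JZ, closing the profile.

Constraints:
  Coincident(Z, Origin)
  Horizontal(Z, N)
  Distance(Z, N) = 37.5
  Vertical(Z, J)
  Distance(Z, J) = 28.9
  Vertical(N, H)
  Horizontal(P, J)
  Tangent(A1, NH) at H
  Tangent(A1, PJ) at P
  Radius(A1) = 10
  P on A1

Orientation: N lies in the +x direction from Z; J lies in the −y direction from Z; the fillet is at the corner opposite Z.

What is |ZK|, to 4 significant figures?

33.37

Z is at the origin; ZN is horizontal with |ZN| = 37.5 and N on the +x side, so N = (37.50, 0.000). ZJ is vertical with |ZJ| = 28.9 and J on the −y side, so J = (0.000, -28.90). The virtual corner opposite Z is at (37.50, -28.90). A1 meets NH tangentially, so KH is at right angles to NH and since A1 is tangent to PJ there, KP ⟂ PJ, with radius 10.0, so the center K sits 10.0 in from both sides at K = (27.50, -18.90). Then |ZK| = |K − Z| = 33.37.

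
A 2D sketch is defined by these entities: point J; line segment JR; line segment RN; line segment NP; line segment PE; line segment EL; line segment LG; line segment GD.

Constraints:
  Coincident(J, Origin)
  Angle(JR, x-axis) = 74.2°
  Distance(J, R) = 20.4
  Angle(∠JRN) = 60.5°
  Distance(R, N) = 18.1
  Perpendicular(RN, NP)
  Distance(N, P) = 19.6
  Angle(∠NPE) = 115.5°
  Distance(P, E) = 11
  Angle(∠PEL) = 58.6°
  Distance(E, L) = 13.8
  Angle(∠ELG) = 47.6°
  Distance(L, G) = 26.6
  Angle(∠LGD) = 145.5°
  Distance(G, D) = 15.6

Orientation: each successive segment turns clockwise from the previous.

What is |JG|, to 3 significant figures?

21.4

J is at the origin; JR runs at 74.2° with length 20.4, so R = (5.55, 19.6). ∠JRN = 60.5° gives RN at -45.3° from the x-axis; with |RN| = 18.1, N = (18.3, 6.76). RN is perpendicular to NP, so NP runs at -135°; with |NP| = 19.6, P = (4.35, -7.02). ∠NPE = 115.5° gives PE at 160° from the x-axis; with |PE| = 11.0, E = (-6.00, -3.30). ∠PEL = 58.6° gives EL at 38.8° from the x-axis; with |EL| = 13.8, L = (4.76, 5.35). ∠ELG = 47.6° gives LG at -93.6° from the x-axis; with |LG| = 26.6, G = (3.09, -21.2). Then |JG| = |G − J| = 21.4.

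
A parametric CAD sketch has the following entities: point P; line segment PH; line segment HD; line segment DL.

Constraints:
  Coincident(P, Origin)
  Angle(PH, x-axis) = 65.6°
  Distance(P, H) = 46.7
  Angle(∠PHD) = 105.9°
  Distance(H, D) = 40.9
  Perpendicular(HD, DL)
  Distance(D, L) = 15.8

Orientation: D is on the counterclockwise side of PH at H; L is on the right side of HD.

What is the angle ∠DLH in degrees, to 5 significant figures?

68.878°

∠PHD = 105.9°, so HD runs at 65.6° + (180° − 105.9°) = 139.70° from the x-axis; with |HD| = 40.9, D = H + 40.9·(cos 139.70°, sin 139.70°) = (-11.901, 68.983). HD ⟂ DL; with |DL| = 15.8 on the right of HD, L = D + 15.8·(0.64679, 0.76267) = (-1.6819, 81.033). Then cos ∠DLH = LD·LH / (|LD||LH|), giving 68.878°.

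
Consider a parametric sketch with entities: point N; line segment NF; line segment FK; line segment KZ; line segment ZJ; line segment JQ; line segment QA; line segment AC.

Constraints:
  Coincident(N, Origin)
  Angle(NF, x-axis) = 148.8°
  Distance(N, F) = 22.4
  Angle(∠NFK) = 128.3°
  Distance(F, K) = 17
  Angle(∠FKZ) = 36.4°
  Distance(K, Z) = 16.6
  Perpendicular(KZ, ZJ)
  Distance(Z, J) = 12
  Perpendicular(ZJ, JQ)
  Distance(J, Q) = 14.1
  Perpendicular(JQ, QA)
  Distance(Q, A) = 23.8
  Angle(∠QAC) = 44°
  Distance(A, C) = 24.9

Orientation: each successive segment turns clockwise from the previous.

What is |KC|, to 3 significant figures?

20.7

N is at the origin; NF runs at 148.8° with length 22.4, so F = (-19.2, 11.6). ∠NFK = 128.3° gives FK at 97.1° from the x-axis; with |FK| = 17.0, K = (-21.3, 28.5). ∠FKZ = 36.4° gives KZ at -46.5° from the x-axis; with |KZ| = 16.6, Z = (-9.83, 16.4). KZ ⟂ ZJ, so ZJ runs at -136°; with |ZJ| = 12.0, J = (-18.5, 8.17). The perpendicularity gives JQ at right angles to ZJ, so JQ runs at 134°; with |JQ| = 14.1, Q = (-28.2, 18.4). JQ is perpendicular to QA, so QA runs at 43.5°; with |QA| = 23.8, A = (-11.0, 34.8). ∠QAC = 44.0° gives AC at -92.5° from the x-axis; with |AC| = 24.9, C = (-12.1, 9.91). Then |KC| = |C − K| = 20.7.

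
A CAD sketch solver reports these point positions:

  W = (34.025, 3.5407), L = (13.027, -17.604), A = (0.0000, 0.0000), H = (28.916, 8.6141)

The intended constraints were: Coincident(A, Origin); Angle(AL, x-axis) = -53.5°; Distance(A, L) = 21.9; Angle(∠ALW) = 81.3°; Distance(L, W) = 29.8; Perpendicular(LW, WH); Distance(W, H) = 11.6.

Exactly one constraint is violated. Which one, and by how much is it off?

Distance(W, H) = 11.6 — off by 4.40.

A = (0.00, 0.00) ✓; AL at -53.50° ✓; |AL| = 21.90 ✓; ∠ALW = 81.30° ✓; |LW| = 29.80 ✓; ∠(LW, WH) = 90.00° ✓; |WH| = 7.200 ✗.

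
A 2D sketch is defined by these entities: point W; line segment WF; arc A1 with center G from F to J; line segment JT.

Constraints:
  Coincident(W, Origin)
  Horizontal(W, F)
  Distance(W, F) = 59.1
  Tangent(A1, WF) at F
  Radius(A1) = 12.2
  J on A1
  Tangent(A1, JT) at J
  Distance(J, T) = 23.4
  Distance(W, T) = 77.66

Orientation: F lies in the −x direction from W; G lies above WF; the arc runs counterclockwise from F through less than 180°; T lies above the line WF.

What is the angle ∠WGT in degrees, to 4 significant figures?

122.1°

Checks: ∠(GF, FW) = 90.00° ✓; |GJ| = 12.20 ✓; ∠(GJ, JT) = 90.00° ✓; |JT| = 23.40 ✓; |WT| = 77.66 ✓.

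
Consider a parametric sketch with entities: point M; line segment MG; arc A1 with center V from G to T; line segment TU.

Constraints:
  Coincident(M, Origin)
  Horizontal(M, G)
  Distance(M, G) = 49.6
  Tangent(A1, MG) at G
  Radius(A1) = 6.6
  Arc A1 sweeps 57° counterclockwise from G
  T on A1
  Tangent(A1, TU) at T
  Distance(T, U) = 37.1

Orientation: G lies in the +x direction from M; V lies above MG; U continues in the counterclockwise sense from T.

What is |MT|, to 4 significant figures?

55.22

The tangent condition forces VG to be normal to MG, so V = G + (0, 6.6) = (49.60, 6.600). On A1, G sits at bearing -90° from V; a 57° counterclockwise sweep puts T at bearing -33°, so T = V + 6.6·(cos -33°, sin -33°) = (55.14, 3.005). Then |MT| = |T − M| = 55.22.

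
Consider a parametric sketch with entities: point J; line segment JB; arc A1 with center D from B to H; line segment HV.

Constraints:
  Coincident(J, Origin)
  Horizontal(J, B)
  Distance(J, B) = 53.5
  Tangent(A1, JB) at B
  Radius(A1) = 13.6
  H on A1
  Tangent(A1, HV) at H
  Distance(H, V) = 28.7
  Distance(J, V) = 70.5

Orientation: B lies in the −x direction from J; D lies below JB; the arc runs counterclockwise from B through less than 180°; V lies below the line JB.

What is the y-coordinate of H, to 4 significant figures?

-19.24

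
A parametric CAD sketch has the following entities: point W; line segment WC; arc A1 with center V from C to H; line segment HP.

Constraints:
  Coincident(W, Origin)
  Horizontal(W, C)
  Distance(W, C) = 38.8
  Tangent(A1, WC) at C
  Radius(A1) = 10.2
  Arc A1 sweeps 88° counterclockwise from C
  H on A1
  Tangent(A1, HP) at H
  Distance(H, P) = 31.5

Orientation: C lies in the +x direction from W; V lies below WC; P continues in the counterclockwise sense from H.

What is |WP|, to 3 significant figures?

49.6

W is at the origin; WC is horizontal with |WC| = 38.8 and C on the +x side, so C = (38.8, 0.00). Since A1 is tangent to WC there, VC ⟂ WC, so V = C + (0, -10.2) = (38.8, -10.2). On A1, C sits at bearing 90° from V; an 88° counterclockwise sweep puts H at bearing 178°, so H = V + 10.2·(cos 178°, sin 178°) = (28.6, -9.84). Since A1 is tangent to HP there, VH ⟂ HP, so HP runs along (−sin 178°, cos 178°); with |HP| = 31.5, P = (27.5, -41.3). Then |WP| = |P − W| = 49.6.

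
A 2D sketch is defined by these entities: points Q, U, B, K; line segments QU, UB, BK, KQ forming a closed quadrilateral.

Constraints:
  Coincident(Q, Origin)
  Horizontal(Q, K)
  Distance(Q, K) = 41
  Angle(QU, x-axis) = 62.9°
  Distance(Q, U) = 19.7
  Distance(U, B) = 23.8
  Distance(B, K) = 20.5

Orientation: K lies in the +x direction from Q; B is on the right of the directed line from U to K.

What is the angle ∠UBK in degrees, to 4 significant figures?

110.8°

Q is at the origin; QK is horizontal with |QK| = 41.0 and K in +x, so K = (41.0, 0). QU runs at 62.9° with |QU| = 19.7, so U = (8.974, 17.54). B is determined by |UB| = 23.8 and |BK| = 20.5 together: it lies at the intersection of circle(U, 23.8) and circle(K, 20.5). With |UK| = 36.51, the foot of the radical line on UK is 20.26 from U and the perpendicular offset is √(23.8² − 20.26²) = 12.49. Taking the right-of-UK solution: B = (20.74, -3.149).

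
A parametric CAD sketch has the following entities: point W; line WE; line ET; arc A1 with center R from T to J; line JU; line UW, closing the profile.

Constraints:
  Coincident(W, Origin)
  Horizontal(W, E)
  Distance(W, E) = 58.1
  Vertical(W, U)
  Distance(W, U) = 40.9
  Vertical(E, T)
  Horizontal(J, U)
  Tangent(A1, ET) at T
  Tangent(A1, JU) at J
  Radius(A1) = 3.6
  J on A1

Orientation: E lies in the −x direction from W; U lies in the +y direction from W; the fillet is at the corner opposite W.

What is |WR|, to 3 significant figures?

66.0

W is at the origin; WE is horizontal with |WE| = 58.1 and E on the −x side, so E = (-58.1, 0.00). WU is vertical with |WU| = 40.9 and U on the +y side, so U = (0.00, 40.9). The virtual corner opposite W is at (-58.1, 40.9). A1 meets ET tangentially, so RT is at right angles to ET and since A1 is tangent to JU there, RJ ⟂ JU, with radius 3.6, so the center R sits 3.6 in from both sides at R = (-54.5, 37.3). Then |WR| = |R − W| = 66.0.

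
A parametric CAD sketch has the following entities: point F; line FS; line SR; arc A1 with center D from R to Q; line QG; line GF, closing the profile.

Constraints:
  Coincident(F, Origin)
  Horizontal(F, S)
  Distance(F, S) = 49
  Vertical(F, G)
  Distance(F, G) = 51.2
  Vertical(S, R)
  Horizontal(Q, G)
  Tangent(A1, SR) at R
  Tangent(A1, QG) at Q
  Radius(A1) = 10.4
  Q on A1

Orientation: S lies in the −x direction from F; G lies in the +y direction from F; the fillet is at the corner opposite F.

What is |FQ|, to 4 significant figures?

64.12

The virtual corner opposite F is at (-49.00, 51.20). The tangent condition forces DR to be normal to SR and since A1 is tangent to QG there, DQ ⟂ QG, with radius 10.4, so the center D sits 10.4 in from both sides at D = (-38.60, 40.80). That places the tangent points at R = (-49.00, 40.80) on SR and Q = (-38.60, 51.20) on QG. Then |FQ| = |Q − F| = 64.12.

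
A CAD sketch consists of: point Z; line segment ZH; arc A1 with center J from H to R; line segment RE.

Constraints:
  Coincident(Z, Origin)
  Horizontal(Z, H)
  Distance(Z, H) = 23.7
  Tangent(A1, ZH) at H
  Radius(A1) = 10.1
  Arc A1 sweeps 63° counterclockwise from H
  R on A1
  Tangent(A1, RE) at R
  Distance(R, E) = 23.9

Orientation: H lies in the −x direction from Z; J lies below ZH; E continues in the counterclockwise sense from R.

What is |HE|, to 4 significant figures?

33.36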